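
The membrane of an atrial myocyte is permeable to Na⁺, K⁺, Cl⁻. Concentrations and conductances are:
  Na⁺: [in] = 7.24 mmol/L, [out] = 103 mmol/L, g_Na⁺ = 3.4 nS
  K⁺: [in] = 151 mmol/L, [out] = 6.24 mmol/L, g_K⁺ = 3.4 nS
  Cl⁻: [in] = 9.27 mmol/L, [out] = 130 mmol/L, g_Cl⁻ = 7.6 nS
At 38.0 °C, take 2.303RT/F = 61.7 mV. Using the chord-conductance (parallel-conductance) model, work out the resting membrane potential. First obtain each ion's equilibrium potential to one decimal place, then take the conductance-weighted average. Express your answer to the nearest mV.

E_Na⁺ = (61.7/1)·log₁₀(103/7.24) = 71.1 mV
E_K⁺ = (61.7/1)·log₁₀(6.24/151) = -85.4 mV
E_Cl⁻ = (61.7/-1)·log₁₀(130/9.27) = -70.8 mV
Vm = (Σ gᵢEᵢ)/(Σ gᵢ) = (3.4·71.1 + 3.4·-85.4 + 7.6·-70.8) / (3.4 + 3.4 + 7.6)
= -586.70 / 14.4 = -40.74 mV

-41 mV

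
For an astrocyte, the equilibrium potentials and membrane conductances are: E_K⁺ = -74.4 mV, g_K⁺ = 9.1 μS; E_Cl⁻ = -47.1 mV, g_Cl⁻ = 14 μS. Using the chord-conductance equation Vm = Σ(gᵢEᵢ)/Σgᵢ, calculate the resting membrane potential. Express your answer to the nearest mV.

Σ gᵢEᵢ = 9.1·(-74.4) + 14·(-47.1) = -1336.44
Σ gᵢ = 9.1 + 14 = 23.1
Vm = -1336.44 / 23.1 = -57.85 mV

-58 mV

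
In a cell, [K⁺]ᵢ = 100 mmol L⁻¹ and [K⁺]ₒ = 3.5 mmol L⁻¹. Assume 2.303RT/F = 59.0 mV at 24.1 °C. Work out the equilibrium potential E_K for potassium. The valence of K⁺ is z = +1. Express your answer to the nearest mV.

-86 mV

E = (59.0/z) · log₁₀([K⁺]_out/[K⁺]_in) with z = +1.
= (59.0/1) · log₁₀(3.5/100) = 59.00 · log₁₀(0.035)
= 59.00 · (-1.4559) = -85.90 mV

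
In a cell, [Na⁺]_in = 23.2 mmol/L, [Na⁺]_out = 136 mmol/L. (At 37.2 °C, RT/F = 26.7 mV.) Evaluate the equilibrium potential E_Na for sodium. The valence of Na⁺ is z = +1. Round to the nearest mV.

47 mV

E = (26.7/z) · ln([Na⁺]_out/[Na⁺]_in) with z = +1.
= (26.7/1) · ln(136/23.2) = 26.70 · ln(5.862)
= 26.70 · (1.7685) = 47.22 mV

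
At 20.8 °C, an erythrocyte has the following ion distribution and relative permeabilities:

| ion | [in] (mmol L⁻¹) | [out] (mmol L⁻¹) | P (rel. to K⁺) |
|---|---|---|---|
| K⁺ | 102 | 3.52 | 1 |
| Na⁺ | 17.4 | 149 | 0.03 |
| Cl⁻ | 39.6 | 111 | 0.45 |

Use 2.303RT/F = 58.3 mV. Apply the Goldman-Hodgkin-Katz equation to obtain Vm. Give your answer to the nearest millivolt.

-45 mV

Vm = 58.3 · log₁₀[(Σ P·[cation]ₒ + Σ P·[anion]ᵢ) / (Σ P·[cation]ᵢ + Σ P·[anion]ₒ)]
Numerator = 1×3.52 + 0.03×149 + 0.45×39.6 = 25.81
Denominator = 1×102 + 0.03×17.4 + 0.45×111 = 152.5
Vm = 58.3 · log₁₀(0.16928) = 58.3 × (-0.7714) = -44.97 mV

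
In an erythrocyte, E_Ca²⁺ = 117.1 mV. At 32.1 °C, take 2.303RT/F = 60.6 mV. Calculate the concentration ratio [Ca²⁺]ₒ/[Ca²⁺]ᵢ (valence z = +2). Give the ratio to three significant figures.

7320

log₁₀([out]/[in]) = E·z/(60.6) = 117.1 × 2 / 60.6 = 3.8647
[out]/[in] = 10^(3.8647) = 7323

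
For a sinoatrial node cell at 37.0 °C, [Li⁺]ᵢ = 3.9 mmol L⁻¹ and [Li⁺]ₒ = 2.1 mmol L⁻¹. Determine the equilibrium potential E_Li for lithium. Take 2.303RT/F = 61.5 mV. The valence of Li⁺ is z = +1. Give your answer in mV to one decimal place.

E = (61.5/z) · log₁₀([Li⁺]_out/[Li⁺]_in) with z = +1.
= (61.5/1) · log₁₀(2.1/3.9) = 61.50 · log₁₀(0.5385)
= 61.50 · (-0.2688) = -16.53 mV

-16.5 mV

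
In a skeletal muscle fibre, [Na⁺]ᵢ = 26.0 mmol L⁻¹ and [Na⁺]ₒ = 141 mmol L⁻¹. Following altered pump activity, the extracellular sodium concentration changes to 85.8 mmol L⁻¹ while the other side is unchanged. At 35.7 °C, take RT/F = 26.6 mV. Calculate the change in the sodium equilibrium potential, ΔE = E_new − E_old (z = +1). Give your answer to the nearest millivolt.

E_old = (26.6/1)·ln(141/26.0) = 44.97 mV
E_new = (26.6/1)·ln(85.8/26.0) = 31.76 mV
ΔE = 31.76 − (44.97) = -13.21 mV

-13 mV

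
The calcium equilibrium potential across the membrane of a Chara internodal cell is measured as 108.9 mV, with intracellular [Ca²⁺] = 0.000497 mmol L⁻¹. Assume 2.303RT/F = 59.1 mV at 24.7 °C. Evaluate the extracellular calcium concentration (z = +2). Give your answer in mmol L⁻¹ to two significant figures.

2.4 mmol L⁻¹

Nernst: E = (59.1/2) · log₁₀([out]/[in]), so log₁₀([out]/[in]) = 108.9 × 2 / 59.1 = 3.6853.
[out]/[in] = 10^(3.6853) = 4845.
[out] = 4845 × 0.000497 = 2.408 mmol L⁻¹.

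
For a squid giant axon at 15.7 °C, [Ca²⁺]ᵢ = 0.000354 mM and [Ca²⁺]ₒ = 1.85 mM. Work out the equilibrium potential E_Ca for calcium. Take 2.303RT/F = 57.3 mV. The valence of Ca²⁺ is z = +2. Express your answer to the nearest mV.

E = (57.3/z) · log₁₀([Ca²⁺]_out/[Ca²⁺]_in) with z = +2.
= (57.3/2) · log₁₀(1.85/0.000354) = 28.65 · log₁₀(5226)
= 28.65 · (3.7182) = 106.53 mV

107 mV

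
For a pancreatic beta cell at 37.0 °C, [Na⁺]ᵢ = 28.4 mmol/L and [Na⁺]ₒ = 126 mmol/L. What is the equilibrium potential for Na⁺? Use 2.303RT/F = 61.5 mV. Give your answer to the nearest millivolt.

40 mV

E = (61.5/z) · log₁₀([Na⁺]_out/[Na⁺]_in) with z = +1.
= (61.5/1) · log₁₀(126/28.4) = 61.50 · log₁₀(4.437)
= 61.50 · (0.6471) = 39.79 mV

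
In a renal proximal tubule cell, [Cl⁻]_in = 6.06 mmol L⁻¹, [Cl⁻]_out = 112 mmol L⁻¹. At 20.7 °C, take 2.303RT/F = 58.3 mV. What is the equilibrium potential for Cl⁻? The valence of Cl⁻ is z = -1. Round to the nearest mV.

E = (58.3/z) · log₁₀([Cl⁻]_out/[Cl⁻]_in) with z = -1.
For an anion, dividing by z = -1 reverses the sign.
= (58.3/-1) · log₁₀(112/6.06) = -58.30 · log₁₀(18.48)
= -58.30 · (1.2667) = -73.85 mV

-74 mV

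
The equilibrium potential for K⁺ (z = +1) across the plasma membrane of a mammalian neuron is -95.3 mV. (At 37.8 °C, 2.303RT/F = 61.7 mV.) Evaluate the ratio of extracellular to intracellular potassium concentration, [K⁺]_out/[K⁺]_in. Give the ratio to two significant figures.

0.029

log₁₀([out]/[in]) = E·z/(61.7) = -95.3 × 1 / 61.7 = -1.5446
[out]/[in] = 10^(-1.5446) = 0.02854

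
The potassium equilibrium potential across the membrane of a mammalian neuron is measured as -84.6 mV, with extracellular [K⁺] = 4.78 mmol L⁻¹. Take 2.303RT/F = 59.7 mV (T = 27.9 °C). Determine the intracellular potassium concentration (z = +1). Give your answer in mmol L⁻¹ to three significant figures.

125 mmol L⁻¹

Nernst: E = (59.7/1) · log₁₀([out]/[in]), so log₁₀([out]/[in]) = -84.6 × 1 / 59.7 = -1.4171.
[out]/[in] = 10^(-1.4171) = 0.03827.
[in] = 4.78 / 0.03827 = 124.9 mmol L⁻¹.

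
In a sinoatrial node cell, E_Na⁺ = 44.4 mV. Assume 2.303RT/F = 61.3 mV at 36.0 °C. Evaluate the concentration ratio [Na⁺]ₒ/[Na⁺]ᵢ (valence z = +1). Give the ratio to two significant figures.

log₁₀([out]/[in]) = E·z/(61.3) = 44.4 × 1 / 61.3 = 0.7243
[out]/[in] = 10^(0.7243) = 5.3

5.3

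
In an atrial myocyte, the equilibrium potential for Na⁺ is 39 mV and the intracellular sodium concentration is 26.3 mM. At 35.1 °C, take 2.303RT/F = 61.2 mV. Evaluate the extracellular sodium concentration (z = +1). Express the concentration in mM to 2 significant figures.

Nernst: E = (61.2/1) · log₁₀([out]/[in]), so log₁₀([out]/[in]) = 39.0 × 1 / 61.2 = 0.6373.
[out]/[in] = 10^(0.6373) = 4.338.
[out] = 4.338 × 26.3 = 114.1 mM.

110 mM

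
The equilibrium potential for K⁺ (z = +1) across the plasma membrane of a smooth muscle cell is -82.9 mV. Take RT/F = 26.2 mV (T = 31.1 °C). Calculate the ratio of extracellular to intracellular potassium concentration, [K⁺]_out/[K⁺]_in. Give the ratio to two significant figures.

0.042

ln([out]/[in]) = E·z/(26.2) = -82.9 × 1 / 26.2 = -3.1641
[out]/[in] = e^(-3.1641) = 0.04225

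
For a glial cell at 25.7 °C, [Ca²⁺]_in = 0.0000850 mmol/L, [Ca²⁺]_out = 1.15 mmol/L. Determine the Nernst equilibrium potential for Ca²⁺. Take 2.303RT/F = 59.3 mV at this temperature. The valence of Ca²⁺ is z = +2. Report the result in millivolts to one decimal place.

122.5 mV

E = (59.3/z) · log₁₀([Ca²⁺]_out/[Ca²⁺]_in) with z = +2.
= (59.3/2) · log₁₀(1.15/0.0000850) = 29.65 · log₁₀(1.353e+04)
= 29.65 · (4.1313) = 122.49 mV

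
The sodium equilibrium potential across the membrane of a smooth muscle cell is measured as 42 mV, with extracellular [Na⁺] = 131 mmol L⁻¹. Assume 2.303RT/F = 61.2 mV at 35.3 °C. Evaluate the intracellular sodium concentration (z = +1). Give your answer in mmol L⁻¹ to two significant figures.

27 mmol L⁻¹

Nernst: E = (61.2/1) · log₁₀([out]/[in]), so log₁₀([out]/[in]) = 42.0 × 1 / 61.2 = 0.6863.
[out]/[in] = 10^(0.6863) = 4.856.
[in] = 131 / 4.856 = 26.98 mmol L⁻¹.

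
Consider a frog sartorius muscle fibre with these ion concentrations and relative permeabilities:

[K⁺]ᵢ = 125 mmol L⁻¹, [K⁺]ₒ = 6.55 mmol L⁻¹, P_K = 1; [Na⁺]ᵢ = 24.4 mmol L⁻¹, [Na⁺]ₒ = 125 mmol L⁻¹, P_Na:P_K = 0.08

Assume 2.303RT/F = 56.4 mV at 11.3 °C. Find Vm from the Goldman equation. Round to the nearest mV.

Vm = 56.4 · log₁₀[(Σ P·[cation]ₒ + Σ P·[anion]ᵢ) / (Σ P·[cation]ᵢ + Σ P·[anion]ₒ)]
Numerator = 1×6.55 + 0.08×125 = 16.55
Denominator = 1×125 + 0.08×24.4 = 127
Vm = 56.4 · log₁₀(0.13036) = 56.4 × (-0.8848) = -49.91 mV

-50 mV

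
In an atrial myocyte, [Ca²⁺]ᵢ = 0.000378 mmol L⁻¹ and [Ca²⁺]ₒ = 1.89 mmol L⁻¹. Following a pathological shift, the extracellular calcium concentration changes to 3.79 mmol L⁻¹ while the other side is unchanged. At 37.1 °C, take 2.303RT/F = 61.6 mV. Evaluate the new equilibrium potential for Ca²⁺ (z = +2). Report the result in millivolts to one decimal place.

123.2 mV

After the shift: [Ca²⁺]_out = 3.79, [Ca²⁺]_in = 0.000378 mmol L⁻¹.
E_new = (61.6/2)·log₁₀(3.79/0.000378) = 30.80 · (4.0011) = 123.24 mV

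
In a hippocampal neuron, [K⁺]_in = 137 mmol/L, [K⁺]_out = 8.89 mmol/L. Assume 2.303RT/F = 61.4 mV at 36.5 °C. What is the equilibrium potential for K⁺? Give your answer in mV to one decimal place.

E = (61.4/z) · log₁₀([K⁺]_out/[K⁺]_in) with z = +1.
= (61.4/1) · log₁₀(8.89/137) = 61.40 · log₁₀(0.06489)
= 61.40 · (-1.1878) = -72.93 mV

-72.9 mV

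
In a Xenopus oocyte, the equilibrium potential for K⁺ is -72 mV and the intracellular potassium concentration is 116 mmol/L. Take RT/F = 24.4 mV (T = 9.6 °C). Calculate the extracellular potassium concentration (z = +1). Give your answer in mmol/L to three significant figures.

Nernst: E = (24.4/1) · ln([out]/[in]), so ln([out]/[in]) = -72.0 × 1 / 24.4 = -2.9508.
[out]/[in] = e^(-2.9508) = 0.0523.
[out] = 0.0523 × 116 = 6.066 mmol/L.

6.07 mmol/L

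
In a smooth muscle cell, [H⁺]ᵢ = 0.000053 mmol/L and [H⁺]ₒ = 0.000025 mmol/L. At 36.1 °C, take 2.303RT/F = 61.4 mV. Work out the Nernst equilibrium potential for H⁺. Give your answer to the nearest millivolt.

E = (61.4/z) · log₁₀([H⁺]_out/[H⁺]_in) with z = +1.
= (61.4/1) · log₁₀(0.000025/0.000053) = 61.40 · log₁₀(0.4717)
= 61.40 · (-0.3263) = -20.04 mV

-20 mV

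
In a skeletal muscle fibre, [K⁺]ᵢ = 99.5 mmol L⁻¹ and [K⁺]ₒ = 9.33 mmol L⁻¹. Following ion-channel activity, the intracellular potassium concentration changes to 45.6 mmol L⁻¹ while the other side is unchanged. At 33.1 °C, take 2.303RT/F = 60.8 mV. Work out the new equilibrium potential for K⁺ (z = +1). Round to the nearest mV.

After the shift: [K⁺]_out = 9.33, [K⁺]_in = 45.6 mmol L⁻¹.
E_new = (60.8/1)·log₁₀(9.33/45.6) = 60.80 · (-0.6891) = -41.90 mV

-42 mV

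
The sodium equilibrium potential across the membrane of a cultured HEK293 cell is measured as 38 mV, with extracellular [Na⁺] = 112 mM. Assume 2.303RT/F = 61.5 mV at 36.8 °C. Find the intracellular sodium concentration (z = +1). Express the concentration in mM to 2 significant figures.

Nernst: E = (61.5/1) · log₁₀([out]/[in]), so log₁₀([out]/[in]) = 38.0 × 1 / 61.5 = 0.6179.
[out]/[in] = 10^(0.6179) = 4.148.
[in] = 112 / 4.148 = 27 mM.

27 mM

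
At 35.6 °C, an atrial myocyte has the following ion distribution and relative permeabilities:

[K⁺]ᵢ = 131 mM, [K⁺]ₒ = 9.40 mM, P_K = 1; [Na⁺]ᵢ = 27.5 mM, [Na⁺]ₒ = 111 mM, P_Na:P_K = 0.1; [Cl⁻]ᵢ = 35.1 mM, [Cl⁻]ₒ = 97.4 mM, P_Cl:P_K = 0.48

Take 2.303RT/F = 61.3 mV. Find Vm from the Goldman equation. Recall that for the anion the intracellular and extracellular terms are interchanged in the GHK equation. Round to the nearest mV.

Vm = 61.3 · log₁₀[(Σ P·[cation]ₒ + Σ P·[anion]ᵢ) / (Σ P·[cation]ᵢ + Σ P·[anion]ₒ)]
Numerator = 1×9.40 + 0.1×111 + 0.48×35.1 = 37.35
Denominator = 1×131 + 0.1×27.5 + 0.48×97.4 = 180.5
Vm = 61.3 · log₁₀(0.20691) = 61.3 × (-0.6842) = -41.94 mV

-42 mV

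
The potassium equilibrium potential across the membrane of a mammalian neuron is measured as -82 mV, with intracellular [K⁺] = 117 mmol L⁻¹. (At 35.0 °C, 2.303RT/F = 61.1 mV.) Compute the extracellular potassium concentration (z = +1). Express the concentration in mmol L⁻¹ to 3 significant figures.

Nernst: E = (61.1/1) · log₁₀([out]/[in]), so log₁₀([out]/[in]) = -82.0 × 1 / 61.1 = -1.3421.
[out]/[in] = 10^(-1.3421) = 0.04549.
[out] = 0.04549 × 117 = 5.323 mmol L⁻¹.

5.32 mmol L⁻¹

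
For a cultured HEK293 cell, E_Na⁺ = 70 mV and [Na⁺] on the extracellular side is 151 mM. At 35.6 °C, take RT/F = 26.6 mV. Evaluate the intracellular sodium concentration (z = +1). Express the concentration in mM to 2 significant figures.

11 mM

Nernst: E = (26.6/1) · ln([out]/[in]), so ln([out]/[in]) = 70.0 × 1 / 26.6 = 2.6316.
[out]/[in] = e^(2.6316) = 13.9.
[in] = 151 / 13.9 = 10.87 mM.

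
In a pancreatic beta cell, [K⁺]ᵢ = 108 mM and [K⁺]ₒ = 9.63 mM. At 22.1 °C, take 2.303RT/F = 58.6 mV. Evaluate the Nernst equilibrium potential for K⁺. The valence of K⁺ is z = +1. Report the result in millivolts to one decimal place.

E = (58.6/z) · log₁₀([K⁺]_out/[K⁺]_in) with z = +1.
= (58.6/1) · log₁₀(9.63/108) = 58.60 · log₁₀(0.08917)
= 58.60 · (-1.0498) = -61.52 mV

-61.5 mV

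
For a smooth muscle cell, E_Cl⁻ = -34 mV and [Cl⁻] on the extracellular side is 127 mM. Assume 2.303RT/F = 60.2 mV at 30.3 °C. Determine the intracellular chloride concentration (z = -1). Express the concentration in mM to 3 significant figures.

34.6 mM

Nernst: E = (60.2/-1) · log₁₀([out]/[in]), so log₁₀([out]/[in]) = -34.0 × -1 / 60.2 = 0.5648.
[out]/[in] = 10^(0.5648) = 3.671.
[in] = 127 / 3.671 = 34.6 mM.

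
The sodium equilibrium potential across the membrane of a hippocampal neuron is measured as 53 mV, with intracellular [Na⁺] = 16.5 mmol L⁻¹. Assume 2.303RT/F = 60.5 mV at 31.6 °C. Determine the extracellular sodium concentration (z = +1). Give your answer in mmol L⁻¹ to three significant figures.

Nernst: E = (60.5/1) · log₁₀([out]/[in]), so log₁₀([out]/[in]) = 53.0 × 1 / 60.5 = 0.8760.
[out]/[in] = 10^(0.8760) = 7.517.
[out] = 7.517 × 16.5 = 124 mmol L⁻¹.

124 mmol L⁻¹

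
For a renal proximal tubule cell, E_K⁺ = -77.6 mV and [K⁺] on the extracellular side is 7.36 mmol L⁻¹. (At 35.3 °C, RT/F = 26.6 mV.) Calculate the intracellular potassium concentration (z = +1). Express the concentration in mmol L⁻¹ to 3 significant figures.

136 mmol L⁻¹

Nernst: E = (26.6/1) · ln([out]/[in]), so ln([out]/[in]) = -77.6 × 1 / 26.6 = -2.9173.
[out]/[in] = e^(-2.9173) = 0.05408.
[in] = 7.36 / 0.05408 = 136.1 mmol L⁻¹.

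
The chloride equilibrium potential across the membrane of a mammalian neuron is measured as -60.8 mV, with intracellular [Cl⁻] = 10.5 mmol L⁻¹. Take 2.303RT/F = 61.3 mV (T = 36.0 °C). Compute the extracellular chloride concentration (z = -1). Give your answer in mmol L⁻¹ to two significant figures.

100 mmol L⁻¹

Nernst: E = (61.3/-1) · log₁₀([out]/[in]), so log₁₀([out]/[in]) = -60.8 × -1 / 61.3 = 0.9918.
[out]/[in] = 10^(0.9918) = 9.814.
[out] = 9.814 × 10.5 = 103 mmol L⁻¹.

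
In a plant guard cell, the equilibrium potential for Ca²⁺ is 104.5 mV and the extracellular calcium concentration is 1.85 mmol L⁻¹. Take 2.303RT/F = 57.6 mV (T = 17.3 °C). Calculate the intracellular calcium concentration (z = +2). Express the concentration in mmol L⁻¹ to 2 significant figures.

0.00044 mmol L⁻¹

Nernst: E = (57.6/2) · log₁₀([out]/[in]), so log₁₀([out]/[in]) = 104.5 × 2 / 57.6 = 3.6285.
[out]/[in] = 10^(3.6285) = 4251.
[in] = 1.85 / 4251 = 0.0004352 mmol L⁻¹.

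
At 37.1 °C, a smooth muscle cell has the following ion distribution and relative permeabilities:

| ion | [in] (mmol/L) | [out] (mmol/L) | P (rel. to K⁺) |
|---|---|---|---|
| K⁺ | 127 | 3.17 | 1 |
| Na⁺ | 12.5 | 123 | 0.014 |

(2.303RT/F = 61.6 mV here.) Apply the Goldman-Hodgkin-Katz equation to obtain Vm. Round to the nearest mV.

-87 mV

Vm = 61.6 · log₁₀[(Σ P·[cation]ₒ + Σ P·[anion]ᵢ) / (Σ P·[cation]ᵢ + Σ P·[anion]ₒ)]
Numerator = 1×3.17 + 0.014×123 = 4.892
Denominator = 1×127 + 0.014×12.5 = 127.2
Vm = 61.6 · log₁₀(0.038467) = 61.6 × (-1.4149) = -87.16 mV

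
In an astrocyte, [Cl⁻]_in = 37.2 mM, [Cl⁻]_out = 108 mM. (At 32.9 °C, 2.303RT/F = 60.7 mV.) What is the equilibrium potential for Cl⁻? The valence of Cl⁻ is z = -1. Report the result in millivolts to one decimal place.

-28.1 mV

E = (60.7/z) · log₁₀([Cl⁻]_out/[Cl⁻]_in) with z = -1.
For an anion, dividing by z = -1 reverses the sign.
= (60.7/-1) · log₁₀(108/37.2) = -60.70 · log₁₀(2.903)
= -60.70 · (0.4629) = -28.10 mV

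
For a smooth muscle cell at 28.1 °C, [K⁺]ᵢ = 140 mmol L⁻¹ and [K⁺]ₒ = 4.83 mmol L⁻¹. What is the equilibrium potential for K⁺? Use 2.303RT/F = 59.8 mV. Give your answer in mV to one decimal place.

E = (59.8/z) · log₁₀([K⁺]_out/[K⁺]_in) with z = +1.
= (59.8/1) · log₁₀(4.83/140) = 59.80 · log₁₀(0.0345)
= 59.80 · (-1.4622) = -87.44 mV

-87.4 mV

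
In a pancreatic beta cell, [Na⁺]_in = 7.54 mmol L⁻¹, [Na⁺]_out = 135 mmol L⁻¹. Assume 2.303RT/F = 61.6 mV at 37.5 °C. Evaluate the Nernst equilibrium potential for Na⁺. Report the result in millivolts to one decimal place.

E = (61.6/z) · log₁₀([Na⁺]_out/[Na⁺]_in) with z = +1.
= (61.6/1) · log₁₀(135/7.54) = 61.60 · log₁₀(17.9)
= 61.60 · (1.2530) = 77.18 mV

77.2 mV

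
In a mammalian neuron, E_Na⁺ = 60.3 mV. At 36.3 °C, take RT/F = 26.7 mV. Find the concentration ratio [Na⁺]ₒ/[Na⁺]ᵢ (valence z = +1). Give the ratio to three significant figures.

9.57

ln([out]/[in]) = E·z/(26.7) = 60.3 × 1 / 26.7 = 2.2584
[out]/[in] = e^(2.2584) = 9.568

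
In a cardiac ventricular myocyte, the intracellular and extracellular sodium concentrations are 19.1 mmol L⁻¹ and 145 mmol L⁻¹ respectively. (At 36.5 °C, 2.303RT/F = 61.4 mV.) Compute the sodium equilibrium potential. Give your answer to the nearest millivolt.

54 mV

E = (61.4/z) · log₁₀([Na⁺]_out/[Na⁺]_in) with z = +1.
= (61.4/1) · log₁₀(145/19.1) = 61.40 · log₁₀(7.592)
= 61.40 · (0.8803) = 54.05 mV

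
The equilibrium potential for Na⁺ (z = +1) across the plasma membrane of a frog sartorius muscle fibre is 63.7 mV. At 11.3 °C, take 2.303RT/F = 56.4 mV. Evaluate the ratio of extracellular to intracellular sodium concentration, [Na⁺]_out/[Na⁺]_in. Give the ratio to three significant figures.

13.5

log₁₀([out]/[in]) = E·z/(56.4) = 63.7 × 1 / 56.4 = 1.1294
[out]/[in] = 10^(1.1294) = 13.47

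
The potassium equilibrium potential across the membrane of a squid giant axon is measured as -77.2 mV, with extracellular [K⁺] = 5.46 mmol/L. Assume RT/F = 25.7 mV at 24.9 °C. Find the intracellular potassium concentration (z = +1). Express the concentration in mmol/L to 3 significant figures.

Nernst: E = (25.7/1) · ln([out]/[in]), so ln([out]/[in]) = -77.2 × 1 / 25.7 = -3.0039.
[out]/[in] = e^(-3.0039) = 0.04959.
[in] = 5.46 / 0.04959 = 110.1 mmol/L.

110 mmol/L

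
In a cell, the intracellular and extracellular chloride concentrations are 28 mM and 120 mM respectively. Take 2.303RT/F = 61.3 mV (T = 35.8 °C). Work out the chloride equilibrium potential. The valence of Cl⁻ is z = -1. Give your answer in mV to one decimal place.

-38.7 mV

E = (61.3/z) · log₁₀([Cl⁻]_out/[Cl⁻]_in) with z = -1.
For an anion, dividing by z = -1 reverses the sign.
= (61.3/-1) · log₁₀(120/28) = -61.30 · log₁₀(4.286)
= -61.30 · (0.6320) = -38.74 mV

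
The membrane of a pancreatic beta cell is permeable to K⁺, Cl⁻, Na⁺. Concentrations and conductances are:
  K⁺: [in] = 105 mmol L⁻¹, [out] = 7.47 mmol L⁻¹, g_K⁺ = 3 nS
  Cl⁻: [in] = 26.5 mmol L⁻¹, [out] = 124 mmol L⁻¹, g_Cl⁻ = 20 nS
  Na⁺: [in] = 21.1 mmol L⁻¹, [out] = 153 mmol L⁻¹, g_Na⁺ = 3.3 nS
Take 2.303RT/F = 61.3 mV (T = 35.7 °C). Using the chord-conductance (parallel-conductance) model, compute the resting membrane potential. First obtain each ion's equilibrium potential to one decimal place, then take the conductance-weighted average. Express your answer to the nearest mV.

-33 mV

E_K⁺ = (61.3/1)·log₁₀(7.47/105) = -70.4 mV
E_Cl⁻ = (61.3/-1)·log₁₀(124/26.5) = -41.1 mV
E_Na⁺ = (61.3/1)·log₁₀(153/21.1) = 52.7 mV
Vm = (Σ gᵢEᵢ)/(Σ gᵢ) = (3·-70.4 + 20·-41.1 + 3.3·52.7) / (3 + 20 + 3.3)
= -859.29 / 26.3 = -32.67 mV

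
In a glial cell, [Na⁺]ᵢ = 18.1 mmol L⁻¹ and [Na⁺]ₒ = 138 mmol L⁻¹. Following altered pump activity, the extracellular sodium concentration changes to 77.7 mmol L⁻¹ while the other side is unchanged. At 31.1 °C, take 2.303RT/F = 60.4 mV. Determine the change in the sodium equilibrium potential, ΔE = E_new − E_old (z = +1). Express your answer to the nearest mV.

-15 mV

E_old = (60.4/1)·log₁₀(138/18.1) = 53.28 mV
E_new = (60.4/1)·log₁₀(77.7/18.1) = 38.22 mV
ΔE = 38.22 − (53.28) = -15.07 mV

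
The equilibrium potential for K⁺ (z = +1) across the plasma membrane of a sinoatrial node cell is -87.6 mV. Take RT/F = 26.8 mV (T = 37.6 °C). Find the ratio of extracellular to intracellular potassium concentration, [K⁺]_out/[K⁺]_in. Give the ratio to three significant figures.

0.0381

ln([out]/[in]) = E·z/(26.8) = -87.6 × 1 / 26.8 = -3.2687
[out]/[in] = e^(-3.2687) = 0.03806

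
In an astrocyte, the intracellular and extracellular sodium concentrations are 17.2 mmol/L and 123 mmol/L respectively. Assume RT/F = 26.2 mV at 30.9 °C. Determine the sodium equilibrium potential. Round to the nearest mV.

52 mV

E = (26.2/z) · ln([Na⁺]_out/[Na⁺]_in) with z = +1.
= (26.2/1) · ln(123/17.2) = 26.20 · ln(7.151)
= 26.20 · (1.9673) = 51.54 mV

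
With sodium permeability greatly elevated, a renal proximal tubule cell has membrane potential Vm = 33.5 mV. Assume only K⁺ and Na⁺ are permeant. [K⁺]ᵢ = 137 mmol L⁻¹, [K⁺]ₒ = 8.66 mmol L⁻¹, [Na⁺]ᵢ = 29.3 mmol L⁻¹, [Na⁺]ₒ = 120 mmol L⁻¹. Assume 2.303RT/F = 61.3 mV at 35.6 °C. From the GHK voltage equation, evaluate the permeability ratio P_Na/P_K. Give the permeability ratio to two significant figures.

28

Let α = P_Na/P_K. GHK: Vm = 61.3·log₁₀[(Kₒ + α·Naₒ)/(Kᵢ + α·Naᵢ)].
10^(Vm/61.3) = 10^(33.5/61.3) = 3.5196
So 3.5196·(Kᵢ + α·Naᵢ) = Kₒ + α·Naₒ → α = (3.5196·137.0 − 8.66) / (120.0 − 3.5196·29.3)
α = (482.2 − 8.66) / (120.0 − 103.1) = 473.5/16.88 = 28.06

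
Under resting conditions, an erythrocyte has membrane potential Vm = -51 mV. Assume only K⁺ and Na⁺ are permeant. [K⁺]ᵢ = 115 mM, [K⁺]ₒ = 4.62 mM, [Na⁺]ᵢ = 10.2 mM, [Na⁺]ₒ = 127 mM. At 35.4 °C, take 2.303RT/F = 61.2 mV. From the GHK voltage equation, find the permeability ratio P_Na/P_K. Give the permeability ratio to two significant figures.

0.098

Let α = P_Na/P_K. GHK: Vm = 61.2·log₁₀[(Kₒ + α·Naₒ)/(Kᵢ + α·Naᵢ)].
10^(Vm/61.2) = 10^(-51.0/61.2) = 0.14678
So 0.14678·(Kᵢ + α·Naᵢ) = Kₒ + α·Naₒ → α = (0.14678·115.0 − 4.62) / (127.0 − 0.14678·10.2)
α = (16.88 − 4.62) / (127.0 − 1.497) = 12.26/125.5 = 0.09768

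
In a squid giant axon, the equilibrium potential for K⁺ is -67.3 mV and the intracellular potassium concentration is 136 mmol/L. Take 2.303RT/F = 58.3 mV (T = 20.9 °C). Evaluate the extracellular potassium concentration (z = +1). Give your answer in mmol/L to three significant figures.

9.53 mmol/L

Nernst: E = (58.3/1) · log₁₀([out]/[in]), so log₁₀([out]/[in]) = -67.3 × 1 / 58.3 = -1.1544.
[out]/[in] = 10^(-1.1544) = 0.07009.
[out] = 0.07009 × 136 = 9.532 mmol/L.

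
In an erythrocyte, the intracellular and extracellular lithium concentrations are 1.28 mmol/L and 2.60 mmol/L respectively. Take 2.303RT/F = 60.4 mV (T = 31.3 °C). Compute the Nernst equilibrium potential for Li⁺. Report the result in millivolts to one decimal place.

E = (60.4/z) · log₁₀([Li⁺]_out/[Li⁺]_in) with z = +1.
= (60.4/1) · log₁₀(2.60/1.28) = 60.40 · log₁₀(2.031)
= 60.40 · (0.3078) = 18.59 mV

18.6 mV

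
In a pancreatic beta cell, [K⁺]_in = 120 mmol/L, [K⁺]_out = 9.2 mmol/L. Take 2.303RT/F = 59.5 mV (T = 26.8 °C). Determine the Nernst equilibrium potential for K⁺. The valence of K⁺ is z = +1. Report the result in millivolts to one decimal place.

-66.4 mV

E = (59.5/z) · log₁₀([K⁺]_out/[K⁺]_in) with z = +1.
= (59.5/1) · log₁₀(9.2/120) = 59.50 · log₁₀(0.07667)
= 59.50 · (-1.1154) = -66.37 mV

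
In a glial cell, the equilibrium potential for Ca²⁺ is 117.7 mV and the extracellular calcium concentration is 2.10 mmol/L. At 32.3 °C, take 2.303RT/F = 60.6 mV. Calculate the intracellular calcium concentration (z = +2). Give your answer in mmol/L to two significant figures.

0.00027 mmol/L

Nernst: E = (60.6/2) · log₁₀([out]/[in]), so log₁₀([out]/[in]) = 117.7 × 2 / 60.6 = 3.8845.
[out]/[in] = 10^(3.8845) = 7665.
[in] = 2.10 / 7665 = 0.000274 mmol/L.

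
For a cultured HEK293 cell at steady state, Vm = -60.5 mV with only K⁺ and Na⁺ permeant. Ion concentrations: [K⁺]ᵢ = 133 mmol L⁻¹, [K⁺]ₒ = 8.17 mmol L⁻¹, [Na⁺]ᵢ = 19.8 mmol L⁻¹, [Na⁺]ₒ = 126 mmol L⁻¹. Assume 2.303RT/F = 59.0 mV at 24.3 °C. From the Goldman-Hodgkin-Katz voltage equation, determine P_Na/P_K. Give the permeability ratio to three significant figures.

Let α = P_Na/P_K. GHK: Vm = 59.0·log₁₀[(Kₒ + α·Naₒ)/(Kᵢ + α·Naᵢ)].
10^(Vm/59.0) = 10^(-60.5/59.0) = 0.094314
So 0.094314·(Kᵢ + α·Naᵢ) = Kₒ + α·Naₒ → α = (0.094314·133.0 − 8.17) / (126.0 − 0.094314·19.8)
α = (12.54 − 8.17) / (126.0 − 1.867) = 4.374/124.1 = 0.03523

0.0352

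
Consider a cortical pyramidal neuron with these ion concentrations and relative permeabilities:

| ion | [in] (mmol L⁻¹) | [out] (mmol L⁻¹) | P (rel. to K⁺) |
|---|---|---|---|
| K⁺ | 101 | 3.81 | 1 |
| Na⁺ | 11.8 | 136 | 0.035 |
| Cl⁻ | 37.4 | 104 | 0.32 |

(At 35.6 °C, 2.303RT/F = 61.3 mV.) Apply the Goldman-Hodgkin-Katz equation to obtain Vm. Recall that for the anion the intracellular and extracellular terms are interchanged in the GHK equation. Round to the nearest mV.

-50 mV

Vm = 61.3 · log₁₀[(Σ P·[cation]ₒ + Σ P·[anion]ᵢ) / (Σ P·[cation]ᵢ + Σ P·[anion]ₒ)]
Numerator = 1×3.81 + 0.035×136 + 0.32×37.4 = 20.54
Denominator = 1×101 + 0.035×11.8 + 0.32×104 = 134.7
Vm = 61.3 · log₁₀(0.15248) = 61.3 × (-0.8168) = -50.07 mV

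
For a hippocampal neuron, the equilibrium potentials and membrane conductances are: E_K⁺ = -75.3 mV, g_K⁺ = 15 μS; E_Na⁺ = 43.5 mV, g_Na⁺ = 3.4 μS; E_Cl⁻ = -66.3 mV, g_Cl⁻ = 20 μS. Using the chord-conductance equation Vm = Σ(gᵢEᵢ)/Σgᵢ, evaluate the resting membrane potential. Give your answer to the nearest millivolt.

-60 mV

Σ gᵢEᵢ = 15·(-75.3) + 3.4·(43.5) + 20·(-66.3) = -2307.60
Σ gᵢ = 15 + 3.4 + 20 = 38.4
Vm = -2307.60 / 38.4 = -60.09 mV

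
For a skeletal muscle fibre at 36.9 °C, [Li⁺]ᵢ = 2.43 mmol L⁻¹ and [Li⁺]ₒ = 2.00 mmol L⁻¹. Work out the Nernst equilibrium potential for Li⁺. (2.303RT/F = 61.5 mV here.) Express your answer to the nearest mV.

E = (61.5/z) · log₁₀([Li⁺]_out/[Li⁺]_in) with z = +1.
= (61.5/1) · log₁₀(2.00/2.43) = 61.50 · log₁₀(0.823)
= 61.50 · (-0.0846) = -5.20 mV

-5 mV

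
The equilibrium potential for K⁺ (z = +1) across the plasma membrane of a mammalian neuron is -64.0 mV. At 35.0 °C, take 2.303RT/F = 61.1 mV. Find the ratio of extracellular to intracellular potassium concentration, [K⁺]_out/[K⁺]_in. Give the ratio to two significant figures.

log₁₀([out]/[in]) = E·z/(61.1) = -64.0 × 1 / 61.1 = -1.0475
[out]/[in] = 10^(-1.0475) = 0.08965

0.090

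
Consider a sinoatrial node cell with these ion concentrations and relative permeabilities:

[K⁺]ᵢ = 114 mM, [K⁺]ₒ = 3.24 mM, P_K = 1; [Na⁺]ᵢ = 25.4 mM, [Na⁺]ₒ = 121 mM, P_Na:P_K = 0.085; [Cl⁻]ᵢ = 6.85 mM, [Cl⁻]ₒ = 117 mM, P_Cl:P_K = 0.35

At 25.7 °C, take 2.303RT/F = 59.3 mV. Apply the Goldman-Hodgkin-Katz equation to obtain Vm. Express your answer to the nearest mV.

Vm = 59.3 · log₁₀[(Σ P·[cation]ₒ + Σ P·[anion]ᵢ) / (Σ P·[cation]ᵢ + Σ P·[anion]ₒ)]
Numerator = 1×3.24 + 0.085×121 + 0.35×6.85 = 15.92
Denominator = 1×114 + 0.085×25.4 + 0.35×117 = 157.1
Vm = 59.3 · log₁₀(0.10135) = 59.3 × (-0.9942) = -58.96 mV

-59 mV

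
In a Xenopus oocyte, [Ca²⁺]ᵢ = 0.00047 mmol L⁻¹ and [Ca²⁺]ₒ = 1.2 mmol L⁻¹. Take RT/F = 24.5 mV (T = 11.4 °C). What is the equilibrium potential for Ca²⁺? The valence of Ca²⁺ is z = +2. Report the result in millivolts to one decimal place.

E = (24.5/z) · ln([Ca²⁺]_out/[Ca²⁺]_in) with z = +2.
= (24.5/2) · ln(1.2/0.00047) = 12.25 · ln(2553)
= 12.25 · (7.8451) = 96.10 mV

96.1 mV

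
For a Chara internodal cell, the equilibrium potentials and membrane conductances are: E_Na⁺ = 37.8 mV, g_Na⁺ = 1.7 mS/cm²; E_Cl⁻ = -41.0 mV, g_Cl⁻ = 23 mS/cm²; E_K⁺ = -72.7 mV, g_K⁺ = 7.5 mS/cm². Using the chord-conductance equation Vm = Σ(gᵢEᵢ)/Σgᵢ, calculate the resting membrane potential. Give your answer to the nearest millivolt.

-44 mV

Σ gᵢEᵢ = 1.7·(37.8) + 23·(-41.0) + 7.5·(-72.7) = -1423.99
Σ gᵢ = 1.7 + 23 + 7.5 = 32.2
Vm = -1423.99 / 32.2 = -44.22 mV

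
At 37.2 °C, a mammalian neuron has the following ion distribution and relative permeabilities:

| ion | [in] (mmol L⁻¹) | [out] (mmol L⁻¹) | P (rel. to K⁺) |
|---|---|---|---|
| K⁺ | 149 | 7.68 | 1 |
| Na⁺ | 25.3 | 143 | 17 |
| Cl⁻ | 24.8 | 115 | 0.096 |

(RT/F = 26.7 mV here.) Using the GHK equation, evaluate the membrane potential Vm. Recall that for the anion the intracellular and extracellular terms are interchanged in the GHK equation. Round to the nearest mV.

Vm = 26.7 · ln[(Σ P·[cation]ₒ + Σ P·[anion]ᵢ) / (Σ P·[cation]ᵢ + Σ P·[anion]ₒ)]
Numerator = 1×7.68 + 17×143 + 0.096×24.8 = 2441
Denominator = 1×149 + 17×25.3 + 0.096×115 = 590.1
Vm = 26.7 · ln(4.1364) = 26.7 × (1.4198) = 37.91 mV

38 mV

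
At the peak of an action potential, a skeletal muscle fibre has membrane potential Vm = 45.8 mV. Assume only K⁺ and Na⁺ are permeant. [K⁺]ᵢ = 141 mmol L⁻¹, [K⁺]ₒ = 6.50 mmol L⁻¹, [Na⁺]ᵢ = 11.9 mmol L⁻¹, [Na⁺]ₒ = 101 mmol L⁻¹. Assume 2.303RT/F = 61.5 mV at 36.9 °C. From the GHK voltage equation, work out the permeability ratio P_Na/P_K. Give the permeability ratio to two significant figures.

Let α = P_Na/P_K. GHK: Vm = 61.5·log₁₀[(Kₒ + α·Naₒ)/(Kᵢ + α·Naᵢ)].
10^(Vm/61.5) = 10^(45.8/61.5) = 5.5554
So 5.5554·(Kᵢ + α·Naᵢ) = Kₒ + α·Naₒ → α = (5.5554·141.0 − 6.5) / (101.0 − 5.5554·11.9)
α = (783.3 − 6.5) / (101.0 − 66.11) = 776.8/34.89 = 22.26

22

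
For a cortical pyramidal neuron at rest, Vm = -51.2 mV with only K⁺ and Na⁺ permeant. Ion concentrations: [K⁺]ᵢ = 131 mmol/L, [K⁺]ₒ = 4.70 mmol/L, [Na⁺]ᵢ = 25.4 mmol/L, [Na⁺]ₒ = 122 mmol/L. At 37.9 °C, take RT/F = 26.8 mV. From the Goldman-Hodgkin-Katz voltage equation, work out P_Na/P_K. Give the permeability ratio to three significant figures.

Let α = P_Na/P_K. GHK: Vm = 26.8·ln[(Kₒ + α·Naₒ)/(Kᵢ + α·Naᵢ)].
e^(Vm/26.8) = e^(-51.2/26.8) = 0.14801
So 0.14801·(Kᵢ + α·Naᵢ) = Kₒ + α·Naₒ → α = (0.14801·131.0 − 4.7) / (122.0 − 0.14801·25.4)
α = (19.39 − 4.7) / (122.0 − 3.76) = 14.69/118.2 = 0.1242

0.124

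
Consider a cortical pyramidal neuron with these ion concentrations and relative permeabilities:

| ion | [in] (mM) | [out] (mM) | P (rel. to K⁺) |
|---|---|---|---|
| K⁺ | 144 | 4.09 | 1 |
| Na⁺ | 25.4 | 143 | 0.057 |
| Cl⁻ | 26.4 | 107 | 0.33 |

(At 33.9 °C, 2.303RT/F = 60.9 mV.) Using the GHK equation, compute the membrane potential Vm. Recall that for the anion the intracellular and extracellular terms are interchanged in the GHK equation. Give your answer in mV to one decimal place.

Vm = 60.9 · log₁₀[(Σ P·[cation]ₒ + Σ P·[anion]ᵢ) / (Σ P·[cation]ᵢ + Σ P·[anion]ₒ)]
Numerator = 1×4.09 + 0.057×143 + 0.33×26.4 = 20.95
Denominator = 1×144 + 0.057×25.4 + 0.33×107 = 180.8
Vm = 60.9 · log₁₀(0.11592) = 60.9 × (-0.9359) = -56.99 mV

-57.0 mV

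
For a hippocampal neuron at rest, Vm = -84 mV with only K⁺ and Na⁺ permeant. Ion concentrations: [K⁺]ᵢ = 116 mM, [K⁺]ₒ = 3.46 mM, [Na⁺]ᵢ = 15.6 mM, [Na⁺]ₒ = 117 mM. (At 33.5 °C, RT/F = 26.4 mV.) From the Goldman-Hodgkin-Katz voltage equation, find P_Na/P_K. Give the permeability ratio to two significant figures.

0.012

Let α = P_Na/P_K. GHK: Vm = 26.4·ln[(Kₒ + α·Naₒ)/(Kᵢ + α·Naᵢ)].
e^(Vm/26.4) = e^(-84.0/26.4) = 0.04151
So 0.04151·(Kᵢ + α·Naᵢ) = Kₒ + α·Naₒ → α = (0.04151·116.0 − 3.46) / (117.0 − 0.04151·15.6)
α = (4.815 − 3.46) / (117.0 − 0.6476) = 1.355/116.4 = 0.01165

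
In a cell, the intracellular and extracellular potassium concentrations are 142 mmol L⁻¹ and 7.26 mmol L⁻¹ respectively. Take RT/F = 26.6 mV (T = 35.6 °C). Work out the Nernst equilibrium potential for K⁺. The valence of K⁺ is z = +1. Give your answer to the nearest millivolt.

E = (26.6/z) · ln([K⁺]_out/[K⁺]_in) with z = +1.
= (26.6/1) · ln(7.26/142) = 26.60 · ln(0.05113)
= 26.60 · (-2.9734) = -79.09 mV

-79 mV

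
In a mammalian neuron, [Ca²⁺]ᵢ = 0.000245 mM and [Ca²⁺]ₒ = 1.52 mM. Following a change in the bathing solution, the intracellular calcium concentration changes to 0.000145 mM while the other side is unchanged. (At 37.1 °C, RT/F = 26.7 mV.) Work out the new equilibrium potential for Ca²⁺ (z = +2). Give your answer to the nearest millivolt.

After the shift: [Ca²⁺]_out = 1.52, [Ca²⁺]_in = 0.000145 mM.
E_new = (26.7/2)·ln(1.52/0.000145) = 13.35 · (9.2575) = 123.59 mV

124 mV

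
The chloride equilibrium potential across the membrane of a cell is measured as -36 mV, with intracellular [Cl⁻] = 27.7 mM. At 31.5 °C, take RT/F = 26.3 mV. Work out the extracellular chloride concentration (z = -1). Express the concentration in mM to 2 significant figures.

Nernst: E = (26.3/-1) · ln([out]/[in]), so ln([out]/[in]) = -36.0 × -1 / 26.3 = 1.3688.
[out]/[in] = e^(1.3688) = 3.931.
[out] = 3.931 × 27.7 = 108.9 mM.

110 mM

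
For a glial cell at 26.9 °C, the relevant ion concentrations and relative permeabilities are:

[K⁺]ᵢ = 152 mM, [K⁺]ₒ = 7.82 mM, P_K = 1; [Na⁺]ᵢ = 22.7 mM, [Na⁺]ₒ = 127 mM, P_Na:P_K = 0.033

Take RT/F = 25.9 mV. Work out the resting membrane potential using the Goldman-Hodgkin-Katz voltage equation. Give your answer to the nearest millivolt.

-66 mV

Vm = 25.9 · ln[(Σ P·[cation]ₒ + Σ P·[anion]ᵢ) / (Σ P·[cation]ᵢ + Σ P·[anion]ₒ)]
Numerator = 1×7.82 + 0.033×127 = 12.01
Denominator = 1×152 + 0.033×22.7 = 152.7
Vm = 25.9 · ln(0.078632) = 25.9 × (-2.5430) = -65.86 mV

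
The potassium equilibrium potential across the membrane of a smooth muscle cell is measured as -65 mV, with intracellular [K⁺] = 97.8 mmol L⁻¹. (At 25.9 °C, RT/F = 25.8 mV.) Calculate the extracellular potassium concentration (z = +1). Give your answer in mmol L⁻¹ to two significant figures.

7.9 mmol L⁻¹

Nernst: E = (25.8/1) · ln([out]/[in]), so ln([out]/[in]) = -65.0 × 1 / 25.8 = -2.5194.
[out]/[in] = e^(-2.5194) = 0.08051.
[out] = 0.08051 × 97.8 = 7.874 mmol L⁻¹.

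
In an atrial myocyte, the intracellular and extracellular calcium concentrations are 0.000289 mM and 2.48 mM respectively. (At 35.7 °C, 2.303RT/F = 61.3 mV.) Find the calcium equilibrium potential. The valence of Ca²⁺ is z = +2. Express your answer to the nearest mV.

121 mV

E = (61.3/z) · log₁₀([Ca²⁺]_out/[Ca²⁺]_in) with z = +2.
= (61.3/2) · log₁₀(2.48/0.000289) = 30.65 · log₁₀(8581)
= 30.65 · (3.9336) = 120.56 mV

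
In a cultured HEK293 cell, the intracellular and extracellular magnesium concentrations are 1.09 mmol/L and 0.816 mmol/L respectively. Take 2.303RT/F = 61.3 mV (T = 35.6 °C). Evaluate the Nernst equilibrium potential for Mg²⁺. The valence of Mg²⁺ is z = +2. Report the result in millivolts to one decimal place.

E = (61.3/z) · log₁₀([Mg²⁺]_out/[Mg²⁺]_in) with z = +2.
= (61.3/2) · log₁₀(0.816/1.09) = 30.65 · log₁₀(0.7486)
= 30.65 · (-0.1257) = -3.85 mV

-3.9 mV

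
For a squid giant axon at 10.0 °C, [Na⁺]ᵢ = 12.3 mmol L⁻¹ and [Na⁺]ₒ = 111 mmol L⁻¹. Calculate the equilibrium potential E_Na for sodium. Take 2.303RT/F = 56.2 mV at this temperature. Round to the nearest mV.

54 mV

E = (56.2/z) · log₁₀([Na⁺]_out/[Na⁺]_in) with z = +1.
= (56.2/1) · log₁₀(111/12.3) = 56.20 · log₁₀(9.024)
= 56.20 · (0.9554) = 53.69 mV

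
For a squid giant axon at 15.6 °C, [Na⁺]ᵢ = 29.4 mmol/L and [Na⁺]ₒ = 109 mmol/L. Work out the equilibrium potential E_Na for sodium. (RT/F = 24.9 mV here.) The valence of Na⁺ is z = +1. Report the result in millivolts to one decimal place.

E = (24.9/z) · ln([Na⁺]_out/[Na⁺]_in) with z = +1.
= (24.9/1) · ln(109/29.4) = 24.90 · ln(3.707)
= 24.90 · (1.3104) = 32.63 mV

32.6 mV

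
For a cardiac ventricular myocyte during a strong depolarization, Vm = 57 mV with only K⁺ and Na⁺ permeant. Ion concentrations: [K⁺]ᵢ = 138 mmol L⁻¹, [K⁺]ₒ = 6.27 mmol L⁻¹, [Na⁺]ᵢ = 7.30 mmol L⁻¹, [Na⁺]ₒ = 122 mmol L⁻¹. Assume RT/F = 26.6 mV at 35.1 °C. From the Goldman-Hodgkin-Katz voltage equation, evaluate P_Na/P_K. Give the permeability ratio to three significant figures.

19.6

Let α = P_Na/P_K. GHK: Vm = 26.6·ln[(Kₒ + α·Naₒ)/(Kᵢ + α·Naᵢ)].
e^(Vm/26.6) = e^(57.0/26.6) = 8.5238
So 8.5238·(Kᵢ + α·Naᵢ) = Kₒ + α·Naₒ → α = (8.5238·138.0 − 6.27) / (122.0 − 8.5238·7.3)
α = (1176 − 6.27) / (122.0 − 62.22) = 1170/59.78 = 19.57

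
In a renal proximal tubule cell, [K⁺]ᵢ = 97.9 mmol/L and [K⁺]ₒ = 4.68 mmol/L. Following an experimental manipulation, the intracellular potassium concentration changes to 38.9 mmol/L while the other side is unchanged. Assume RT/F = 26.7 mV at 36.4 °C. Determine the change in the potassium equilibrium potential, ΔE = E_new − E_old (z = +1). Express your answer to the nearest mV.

25 mV

E_old = (26.7/1)·ln(4.68/97.9) = -81.19 mV
E_new = (26.7/1)·ln(4.68/38.9) = -56.54 mV
ΔE = -56.54 − (-81.19) = 24.64 mV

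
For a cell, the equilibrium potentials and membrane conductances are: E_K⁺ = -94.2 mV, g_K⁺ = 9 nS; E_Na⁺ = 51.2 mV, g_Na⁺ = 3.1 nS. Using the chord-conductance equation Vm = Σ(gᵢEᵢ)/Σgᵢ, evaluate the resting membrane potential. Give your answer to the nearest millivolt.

Σ gᵢEᵢ = 9·(-94.2) + 3.1·(51.2) = -689.08
Σ gᵢ = 9 + 3.1 = 12.1
Vm = -689.08 / 12.1 = -56.95 mV

-57 mV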